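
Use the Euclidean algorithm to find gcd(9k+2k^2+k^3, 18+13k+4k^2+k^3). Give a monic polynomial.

9+2k+k^2

Euclidean algorithm in ℚ[k]:
  k^3+2k^2+9k = (k^3+4k^2+13k+18) + (-2k^2-4k-18)
  k^3+4k^2+13k+18 = (-(1/2)k-1)(-2k^2-4k-18) + (0)
Last nonzero remainder: -2k^2-4k-18. Dividing through by -2 gives the monic gcd k^2+2k+9.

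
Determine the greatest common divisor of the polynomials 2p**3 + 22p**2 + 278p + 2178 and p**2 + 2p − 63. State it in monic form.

p + 9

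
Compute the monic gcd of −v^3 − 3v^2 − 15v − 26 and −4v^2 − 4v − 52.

v^2 + v + 13

Euclidean algorithm in ℚ[v]:
  −v^3 − 3v^2 − 15v − 26 = ((1/4)v + 1/2)(−4v^2 − 4v − 52) + (0)
Last nonzero remainder: −4v^2 − 4v − 52. Dividing through by −4 gives the monic gcd v^2 + v + 13.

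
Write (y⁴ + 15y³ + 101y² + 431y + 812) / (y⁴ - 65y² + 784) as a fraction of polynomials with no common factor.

Apply the Euclidean algorithm:
  y⁴ + 15y³ + 101y² + 431y + 812 = (y⁴ - 65y² + 784) + (15y³ + 166y² + 431y + 28)
  y⁴ - 65y² + 784 = ((1/15)y - 166/225)(15y³ + 166y² + 431y + 28) + ((6466/225)y² + (71126/225)y + 181048/225)
  15y³ + 166y² + 431y + 28 = ((3375/6466)y + 225/6466)((6466/225)y² + (71126/225)y + 181048/225) + (0)
Last nonzero remainder: (6466/225)y² + (71126/225)y + 181048/225. Dividing through by 6466/225 gives the monic gcd y² + 11y + 28.
Cancel y² + 11y + 28 from numerator and denominator to get the reduced form.

(y² + 4y + 29)/(y² - 11y + 28)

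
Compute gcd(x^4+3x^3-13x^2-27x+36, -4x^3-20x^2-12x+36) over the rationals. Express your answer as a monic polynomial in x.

x^2+2x-3

Repeated division with remainder:
  x^4+3x^3-13x^2-27x+36 = (-(1/4)x+1/2)(-4x^3-20x^2-12x+36) + (-6x^2-12x+18)
  -4x^3-20x^2-12x+36 = ((2/3)x+2)(-6x^2-12x+18) + (0)
Last nonzero remainder: -6x^2-12x+18. Dividing through by -6 gives the monic gcd x^2+2x-3.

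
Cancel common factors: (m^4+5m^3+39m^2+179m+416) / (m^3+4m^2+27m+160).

(m^2+6m+13)/(m+5)

Apply the Euclidean algorithm:
  m^4+5m^3+39m^2+179m+416 = (m+1)(m^3+4m^2+27m+160) + (8m^2-8m+256)
  m^3+4m^2+27m+160 = ((1/8)m+5/8)(8m^2-8m+256) + (0)
Last nonzero remainder: 8m^2-8m+256. Dividing through by 8 gives the monic gcd m^2-m+32.
Cancel m^2-m+32 from numerator and denominator to get the reduced form.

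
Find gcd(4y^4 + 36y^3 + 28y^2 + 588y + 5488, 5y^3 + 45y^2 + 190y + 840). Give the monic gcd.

Apply the Euclidean algorithm:
  4y^4 + 36y^3 + 28y^2 + 588y + 5488 = ((4/5)y)(5y^3 + 45y^2 + 190y + 840) + (−124y^2 − 84y + 5488)
  5y^3 + 45y^2 + 190y + 840 = (−(5/124)y − 645/1922)(−124y^2 − 84y + 5488) + ((368160/961)y + 2577120/961)
  −124y^2 − 84y + 5488 = (−(29791/92040)y + 47089/23010)((368160/961)y + 2577120/961) + (0)
Last nonzero remainder: (368160/961)y + 2577120/961. Dividing through by 368160/961 gives the monic gcd y + 7.

y + 7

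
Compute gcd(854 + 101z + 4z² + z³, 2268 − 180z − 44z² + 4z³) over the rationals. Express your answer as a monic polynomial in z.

Apply the Euclidean algorithm:
  z³ + 4z² + 101z + 854 = (1/4)(4z³ − 44z² − 180z + 2268) + (15z² + 146z + 287)
  4z³ − 44z² − 180z + 2268 = ((4/15)z − 1244/225)(15z² + 146z + 287) + ((123904/225)z + 867328/225)
  15z² + 146z + 287 = ((3375/123904)z + 9225/123904)((123904/225)z + 867328/225) + (0)
Last nonzero remainder: (123904/225)z + 867328/225. Dividing through by 123904/225 gives the monic gcd z + 7.

7 + z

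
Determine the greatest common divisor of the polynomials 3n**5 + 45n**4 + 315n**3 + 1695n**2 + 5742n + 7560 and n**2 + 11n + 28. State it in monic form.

n**2 + 11n + 28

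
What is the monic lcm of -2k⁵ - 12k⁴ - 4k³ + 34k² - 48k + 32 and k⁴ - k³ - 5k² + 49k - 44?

k⁷ + 2k⁶ - 11k⁵ + 41k⁴ + 114k³ - 299k² + 328k - 176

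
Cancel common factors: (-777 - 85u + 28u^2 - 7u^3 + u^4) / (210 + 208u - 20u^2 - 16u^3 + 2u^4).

(37 - 3u + u^2)/(-10 - 8u + 2u^2)

Apply the Euclidean algorithm:
  u^4 - 7u^3 + 28u^2 - 85u - 777 = (1/2)(2u^4 - 16u^3 - 20u^2 + 208u + 210) + (u^3 + 38u^2 - 189u - 882)
  2u^4 - 16u^3 - 20u^2 + 208u + 210 = (2u - 92)(u^3 + 38u^2 - 189u - 882) + (3854u^2 - 15416u - 80934)
  u^3 + 38u^2 - 189u - 882 = ((1/3854)u + 21/1927)(3854u^2 - 15416u - 80934) + (0)
Last nonzero remainder: 3854u^2 - 15416u - 80934. Dividing through by 3854 gives the monic gcd u^2 - 4u - 21.
Cancel u^2 - 4u - 21 from numerator and denominator to get the reduced form.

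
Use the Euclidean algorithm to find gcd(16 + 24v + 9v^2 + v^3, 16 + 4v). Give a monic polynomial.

By polynomial division,
  v^3 + 9v^2 + 24v + 16 = ((1/4)v^2 + (5/4)v + 1)(4v + 16) + (0)
Last nonzero remainder: 4v + 16. Dividing through by 4 gives the monic gcd v + 4.

4 + v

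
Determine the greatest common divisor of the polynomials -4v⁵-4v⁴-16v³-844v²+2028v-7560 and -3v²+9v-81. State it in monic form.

v²-3v+27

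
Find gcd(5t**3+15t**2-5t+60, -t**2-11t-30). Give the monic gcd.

Apply the Euclidean algorithm:
  5t**3+15t**2-5t+60 = (-5t+40)(-t**2-11t-30) + (285t+1260)
  -t**2-11t-30 = (-(1/285)t-25/1083)(285t+1260) + (-330/361)
  285t+1260 = (-(6859/22)t-15162/11)(-330/361) + (0)
The last nonzero remainder is the constant -330/361, so the polynomials are coprime and gcd = 1.

1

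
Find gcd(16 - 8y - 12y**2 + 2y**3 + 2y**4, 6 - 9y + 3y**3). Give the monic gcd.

By polynomial division,
  2y**4 + 2y**3 - 12y**2 - 8y + 16 = ((2/3)y + 2/3)(3y**3 - 9y + 6) + (-6y**2 - 6y + 12)
  3y**3 - 9y + 6 = (-(1/2)y + 1/2)(-6y**2 - 6y + 12) + (0)
Last nonzero remainder: -6y**2 - 6y + 12. Dividing through by -6 gives the monic gcd y**2 + y - 2.

-2 + y + y**2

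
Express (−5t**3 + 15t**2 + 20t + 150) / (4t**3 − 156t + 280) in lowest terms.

(−5t**2 − 10t − 30)/(4t**2 + 20t − 56)

Repeated division with remainder:
  −5t**3 + 15t**2 + 20t + 150 = (−5/4)(4t**3 − 156t + 280) + (15t**2 − 175t + 500)
  4t**3 − 156t + 280 = ((4/15)t + 28/9)(15t**2 − 175t + 500) + ((2296/9)t − 11480/9)
  15t**2 − 175t + 500 = ((135/2296)t − 225/574)((2296/9)t − 11480/9) + (0)
Last nonzero remainder: (2296/9)t − 11480/9. Dividing through by 2296/9 gives the monic gcd t − 5.
Cancel t − 5 from numerator and denominator to get the reduced form.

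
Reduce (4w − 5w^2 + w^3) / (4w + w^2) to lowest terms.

(4 − 5w + w^2)/(4 + w)

Apply the Euclidean algorithm:
  w^3 − 5w^2 + 4w = (w − 9)(w^2 + 4w) + (40w)
  w^2 + 4w = ((1/40)w + 1/10)(40w) + (0)
Last nonzero remainder: 40w. Dividing through by 40 gives the monic gcd w.
Cancel w from numerator and denominator to get the reduced form.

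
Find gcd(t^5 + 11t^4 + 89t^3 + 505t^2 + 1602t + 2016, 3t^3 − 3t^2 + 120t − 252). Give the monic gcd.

t^2 + t + 42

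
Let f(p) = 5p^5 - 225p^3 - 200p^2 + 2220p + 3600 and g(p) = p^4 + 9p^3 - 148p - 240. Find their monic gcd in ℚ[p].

p^3 + 3p^2 - 18p - 40

Euclidean algorithm in ℚ[p]:
  5p^5 - 225p^3 - 200p^2 + 2220p + 3600 = (5p - 45)(p^4 + 9p^3 - 148p - 240) + (180p^3 + 540p^2 - 3240p - 7200)
  p^4 + 9p^3 - 148p - 240 = ((1/180)p + 1/30)(180p^3 + 540p^2 - 3240p - 7200) + (0)
Last nonzero remainder: 180p^3 + 540p^2 - 3240p - 7200. Dividing through by 180 gives the monic gcd p^3 + 3p^2 - 18p - 40.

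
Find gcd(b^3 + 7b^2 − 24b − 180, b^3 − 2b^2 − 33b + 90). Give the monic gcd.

Euclidean algorithm in ℚ[b]:
  b^3 + 7b^2 − 24b − 180 = (b^3 − 2b^2 − 33b + 90) + (9b^2 + 9b − 270)
  b^3 − 2b^2 − 33b + 90 = ((1/9)b − 1/3)(9b^2 + 9b − 270) + (0)
Last nonzero remainder: 9b^2 + 9b − 270. Dividing through by 9 gives the monic gcd b^2 + b − 30.

b^2 + b − 30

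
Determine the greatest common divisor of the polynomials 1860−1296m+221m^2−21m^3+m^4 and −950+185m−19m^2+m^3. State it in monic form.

−10+m

By polynomial division,
  m^4−21m^3+221m^2−1296m+1860 = (m−2)(m^3−19m^2+185m−950) + (−2m^2+24m−40)
  m^3−19m^2+185m−950 = (−(1/2)m+7/2)(−2m^2+24m−40) + (81m−810)
  −2m^2+24m−40 = (−(2/81)m+4/81)(81m−810) + (0)
Last nonzero remainder: 81m−810. Dividing through by 81 gives the monic gcd m−10.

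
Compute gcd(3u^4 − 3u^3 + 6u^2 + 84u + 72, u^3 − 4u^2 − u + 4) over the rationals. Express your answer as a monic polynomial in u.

By polynomial division,
  3u^4 − 3u^3 + 6u^2 + 84u + 72 = (3u + 9)(u^3 − 4u^2 − u + 4) + (45u^2 + 81u + 36)
  u^3 − 4u^2 − u + 4 = ((1/45)u − 29/225)(45u^2 + 81u + 36) + ((216/25)u + 216/25)
  45u^2 + 81u + 36 = ((125/24)u + 25/6)((216/25)u + 216/25) + (0)
Last nonzero remainder: (216/25)u + 216/25. Dividing through by 216/25 gives the monic gcd u + 1.

u + 1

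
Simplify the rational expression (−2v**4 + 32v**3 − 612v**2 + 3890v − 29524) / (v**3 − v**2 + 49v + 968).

Euclidean algorithm in ℚ[v]:
  −2v**4 + 32v**3 − 612v**2 + 3890v − 29524 = (−2v + 30)(v**3 − v**2 + 49v + 968) + (−484v**2 + 4356v − 58564)
  v**3 − v**2 + 49v + 968 = (−(1/484)v − 2/121)(−484v**2 + 4356v − 58564) + (0)
Last nonzero remainder: −484v**2 + 4356v − 58564. Dividing through by −484 gives the monic gcd v**2 − 9v + 121.
Cancel v**2 − 9v + 121 from numerator and denominator to get the reduced form.

(−2v**2 + 14v − 244)/(v + 8)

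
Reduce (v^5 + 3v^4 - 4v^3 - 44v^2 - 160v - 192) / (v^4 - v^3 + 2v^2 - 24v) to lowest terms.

(v^3 + v^2 - 14v - 24)/(v^2 - 3v)

Repeated division with remainder:
  v^5 + 3v^4 - 4v^3 - 44v^2 - 160v - 192 = (v + 4)(v^4 - v^3 + 2v^2 - 24v) + (-2v^3 - 28v^2 - 64v - 192)
  v^4 - v^3 + 2v^2 - 24v = (-(1/2)v + 15/2)(-2v^3 - 28v^2 - 64v - 192) + (180v^2 + 360v + 1440)
  -2v^3 - 28v^2 - 64v - 192 = (-(1/90)v - 2/15)(180v^2 + 360v + 1440) + (0)
Last nonzero remainder: 180v^2 + 360v + 1440. Dividing through by 180 gives the monic gcd v^2 + 2v + 8.
Cancel v^2 + 2v + 8 from numerator and denominator to get the reduced form.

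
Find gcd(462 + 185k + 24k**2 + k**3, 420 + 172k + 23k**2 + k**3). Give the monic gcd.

Repeated division with remainder:
  k**3 + 24k**2 + 185k + 462 = (k**3 + 23k**2 + 172k + 420) + (k**2 + 13k + 42)
  k**3 + 23k**2 + 172k + 420 = (k + 10)(k**2 + 13k + 42) + (0)
The last nonzero remainder k**2 + 13k + 42 is already monic.

42 + 13k + k**2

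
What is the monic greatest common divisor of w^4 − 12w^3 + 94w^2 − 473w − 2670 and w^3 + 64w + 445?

By polynomial division,
  w^4 − 12w^3 + 94w^2 − 473w − 2670 = (w − 12)(w^3 + 64w + 445) + (30w^2 − 150w + 2670)
  w^3 + 64w + 445 = ((1/30)w + 1/6)(30w^2 − 150w + 2670) + (0)
Last nonzero remainder: 30w^2 − 150w + 2670. Dividing through by 30 gives the monic gcd w^2 − 5w + 89.

w^2 − 5w + 89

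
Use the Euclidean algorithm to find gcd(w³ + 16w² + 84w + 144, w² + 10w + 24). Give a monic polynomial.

Euclidean algorithm in ℚ[w]:
  w³ + 16w² + 84w + 144 = (w + 6)(w² + 10w + 24) + (0)
The last nonzero remainder w² + 10w + 24 is already monic.

w² + 10w + 24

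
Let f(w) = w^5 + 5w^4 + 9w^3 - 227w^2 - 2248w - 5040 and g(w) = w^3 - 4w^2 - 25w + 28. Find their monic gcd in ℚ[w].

w^2 - 3w - 28

By polynomial division,
  w^5 + 5w^4 + 9w^3 - 227w^2 - 2248w - 5040 = (w^2 + 9w + 70)(w^3 - 4w^2 - 25w + 28) + (250w^2 - 750w - 7000)
  w^3 - 4w^2 - 25w + 28 = ((1/250)w - 1/250)(250w^2 - 750w - 7000) + (0)
Last nonzero remainder: 250w^2 - 750w - 7000. Dividing through by 250 gives the monic gcd w^2 - 3w - 28.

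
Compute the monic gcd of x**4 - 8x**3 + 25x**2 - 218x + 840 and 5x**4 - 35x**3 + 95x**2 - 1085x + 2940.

x**2 + 3x + 28

By polynomial division,
  x**4 - 8x**3 + 25x**2 - 218x + 840 = (1/5)(5x**4 - 35x**3 + 95x**2 - 1085x + 2940) + (-x**3 + 6x**2 - x + 252)
  5x**4 - 35x**3 + 95x**2 - 1085x + 2940 = (-5x + 5)(-x**3 + 6x**2 - x + 252) + (60x**2 + 180x + 1680)
  -x**3 + 6x**2 - x + 252 = (-(1/60)x + 3/20)(60x**2 + 180x + 1680) + (0)
Last nonzero remainder: 60x**2 + 180x + 1680. Dividing through by 60 gives the monic gcd x**2 + 3x + 28.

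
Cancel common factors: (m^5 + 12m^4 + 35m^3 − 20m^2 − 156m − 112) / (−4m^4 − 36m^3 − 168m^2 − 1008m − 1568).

(−m^3 − 3m^2 + 6m + 8)/(4m^2 + 112)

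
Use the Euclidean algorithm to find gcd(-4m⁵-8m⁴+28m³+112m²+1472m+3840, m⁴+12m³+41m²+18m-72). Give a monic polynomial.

Apply the Euclidean algorithm:
  -4m⁵-8m⁴+28m³+112m²+1472m+3840 = (-4m+40)(m⁴+12m³+41m²+18m-72) + (-288m³-1456m²+464m+6720)
  m⁴+12m³+41m²+18m-72 = (-(1/288)m-125/5184)(-288m³-1456m²+464m+6720) + ((2431/324)m²+(17017/324)m+2431/27)
  -288m³-1456m²+464m+6720 = (-(93312/2431)m+181440/2431)((2431/324)m²+(17017/324)m+2431/27) + (0)
Last nonzero remainder: (2431/324)m²+(17017/324)m+2431/27. Dividing through by 2431/324 gives the monic gcd m²+7m+12.

m²+7m+12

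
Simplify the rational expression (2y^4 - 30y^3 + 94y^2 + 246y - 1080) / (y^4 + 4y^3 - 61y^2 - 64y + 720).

(2y^2 - 12y - 54)/(y^2 + 13y + 36)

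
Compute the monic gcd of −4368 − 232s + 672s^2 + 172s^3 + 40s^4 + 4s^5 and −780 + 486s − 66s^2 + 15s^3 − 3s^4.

Apply the Euclidean algorithm:
  4s^5 + 40s^4 + 172s^3 + 672s^2 − 232s − 4368 = (−(4/3)s − 20)(−3s^4 + 15s^3 − 66s^2 + 486s − 780) + (384s^3 + 8448s − 19968)
  −3s^4 + 15s^3 − 66s^2 + 486s − 780 = (−(1/128)s + 5/128)(384s^3 + 8448s − 19968) + (0)
Last nonzero remainder: 384s^3 + 8448s − 19968. Dividing through by 384 gives the monic gcd s^3 + 22s − 52.

−52 + 22s + s^3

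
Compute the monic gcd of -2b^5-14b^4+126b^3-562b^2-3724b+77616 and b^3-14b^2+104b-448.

b^2-6b+56

By polynomial division,
  -2b^5-14b^4+126b^3-562b^2-3724b+77616 = (-2b^2-42b-254)(b^3-14b^2+104b-448) + (-646b^2+3876b-36176)
  b^3-14b^2+104b-448 = (-(1/646)b+4/323)(-646b^2+3876b-36176) + (0)
Last nonzero remainder: -646b^2+3876b-36176. Dividing through by -646 gives the monic gcd b^2-6b+56.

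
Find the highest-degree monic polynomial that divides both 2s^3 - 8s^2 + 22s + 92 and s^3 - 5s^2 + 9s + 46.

Repeated division with remainder:
  2s^3 - 8s^2 + 22s + 92 = (2)(s^3 - 5s^2 + 9s + 46) + (2s^2 + 4s)
  s^3 - 5s^2 + 9s + 46 = ((1/2)s - 7/2)(2s^2 + 4s) + (23s + 46)
  2s^2 + 4s = ((2/23)s)(23s + 46) + (0)
Last nonzero remainder: 23s + 46. Dividing through by 23 gives the monic gcd s + 2.

s + 2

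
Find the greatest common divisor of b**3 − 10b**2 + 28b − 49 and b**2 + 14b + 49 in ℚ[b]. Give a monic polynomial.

1

By polynomial division,
  b**3 − 10b**2 + 28b − 49 = (b − 24)(b**2 + 14b + 49) + (315b + 1127)
  b**2 + 14b + 49 = ((1/315)b + 67/2025)(315b + 1127) + (23716/2025)
  315b + 1127 = ((91125/3388)b + 46575/484)(23716/2025) + (0)
The last nonzero remainder is the constant 23716/2025, so the polynomials are coprime and gcd = 1.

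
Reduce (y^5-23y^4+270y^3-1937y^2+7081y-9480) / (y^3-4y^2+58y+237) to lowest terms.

(y^3-16y^2+79y-120)/(y+3)

By polynomial division,
  y^5-23y^4+270y^3-1937y^2+7081y-9480 = (y^2-19y+136)(y^3-4y^2+58y+237) + (-528y^2+3696y-41712)
  y^3-4y^2+58y+237 = (-(1/528)y-1/176)(-528y^2+3696y-41712) + (0)
Last nonzero remainder: -528y^2+3696y-41712. Dividing through by -528 gives the monic gcd y^2-7y+79.
Cancel y^2-7y+79 from numerator and denominator to get the reduced form.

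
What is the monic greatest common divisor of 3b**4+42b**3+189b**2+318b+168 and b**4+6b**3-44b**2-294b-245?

Repeated division with remainder:
  3b**4+42b**3+189b**2+318b+168 = (3)(b**4+6b**3-44b**2-294b-245) + (24b**3+321b**2+1200b+903)
  b**4+6b**3-44b**2-294b-245 = ((1/24)b-59/192)(24b**3+321b**2+1200b+903) + ((297/64)b**2+(297/8)b+2079/64)
  24b**3+321b**2+1200b+903 = ((512/99)b+2752/99)((297/64)b**2+(297/8)b+2079/64) + (0)
Last nonzero remainder: (297/64)b**2+(297/8)b+2079/64. Dividing through by 297/64 gives the monic gcd b**2+8b+7.

b**2+8b+7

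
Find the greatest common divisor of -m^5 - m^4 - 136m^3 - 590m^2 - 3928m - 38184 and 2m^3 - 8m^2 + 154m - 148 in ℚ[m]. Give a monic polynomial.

m^2 - 3m + 74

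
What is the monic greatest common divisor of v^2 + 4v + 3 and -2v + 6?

1

Apply the Euclidean algorithm:
  v^2 + 4v + 3 = (-(1/2)v - 7/2)(-2v + 6) + (24)
  -2v + 6 = (-(1/12)v + 1/4)(24) + (0)
The last nonzero remainder is the constant 24, so the polynomials are coprime and gcd = 1.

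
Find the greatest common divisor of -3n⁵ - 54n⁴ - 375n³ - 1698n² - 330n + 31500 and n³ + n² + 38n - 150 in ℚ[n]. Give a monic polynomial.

Repeated division with remainder:
  -3n⁵ - 54n⁴ - 375n³ - 1698n² - 330n + 31500 = (-3n² - 51n - 210)(n³ + n² + 38n - 150) + (0)
The last nonzero remainder n³ + n² + 38n - 150 is already monic.

n³ + n² + 38n - 150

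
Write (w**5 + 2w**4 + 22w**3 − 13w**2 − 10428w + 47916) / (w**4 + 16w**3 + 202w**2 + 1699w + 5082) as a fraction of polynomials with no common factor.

(w**3 − w**2 − 96w + 396)/(w**2 + 13w + 42)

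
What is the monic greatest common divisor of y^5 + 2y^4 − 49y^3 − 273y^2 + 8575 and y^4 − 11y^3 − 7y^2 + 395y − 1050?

Repeated division with remainder:
  y^5 + 2y^4 − 49y^3 − 273y^2 + 8575 = (y + 13)(y^4 − 11y^3 − 7y^2 + 395y − 1050) + (101y^3 − 577y^2 − 4085y + 22225)
  y^4 − 11y^3 − 7y^2 + 395y − 1050 = ((1/101)y − 534/10201)(101y^3 − 577y^2 − 4085y + 22225) + ((33060/10201)y^2 − (396720/10201)y + 1157100/10201)
  101y^3 − 577y^2 − 4085y + 22225 = ((1030301/33060)y + 1295527/6612)((33060/10201)y^2 − (396720/10201)y + 1157100/10201) + (0)
Last nonzero remainder: (33060/10201)y^2 − (396720/10201)y + 1157100/10201. Dividing through by 33060/10201 gives the monic gcd y^2 − 12y + 35.

y^2 − 12y + 35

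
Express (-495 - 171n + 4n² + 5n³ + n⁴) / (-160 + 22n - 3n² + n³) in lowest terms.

(99 + 54n + 10n² + n³)/(32 + 2n + n²)

Repeated division with remainder:
  n⁴ + 5n³ + 4n² - 171n - 495 = (n + 8)(n³ - 3n² + 22n - 160) + (6n² - 187n + 785)
  n³ - 3n² + 22n - 160 = ((1/6)n + 169/36)(6n² - 187n + 785) + ((27685/36)n - 138425/36)
  6n² - 187n + 785 = ((216/27685)n - 5652/27685)((27685/36)n - 138425/36) + (0)
Last nonzero remainder: (27685/36)n - 138425/36. Dividing through by 27685/36 gives the monic gcd n - 5.
Cancel n - 5 from numerator and denominator to get the reduced form.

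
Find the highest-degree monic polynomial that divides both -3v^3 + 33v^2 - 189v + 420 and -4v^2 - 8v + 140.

By polynomial division,
  -3v^3 + 33v^2 - 189v + 420 = ((3/4)v - 39/4)(-4v^2 - 8v + 140) + (-372v + 1785)
  -4v^2 - 8v + 140 = ((1/93)v + 281/3844)(-372v + 1785) + (36575/3844)
  -372v + 1785 = (-(1429968/36575)v + 196044/1045)(36575/3844) + (0)
The last nonzero remainder is the constant 36575/3844, so the polynomials are coprime and gcd = 1.

1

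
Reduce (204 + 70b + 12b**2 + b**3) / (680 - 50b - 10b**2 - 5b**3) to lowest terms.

Apply the Euclidean algorithm:
  b**3 + 12b**2 + 70b + 204 = (-1/5)(-5b**3 - 10b**2 - 50b + 680) + (10b**2 + 60b + 340)
  -5b**3 - 10b**2 - 50b + 680 = (-(1/2)b + 2)(10b**2 + 60b + 340) + (0)
Last nonzero remainder: 10b**2 + 60b + 340. Dividing through by 10 gives the monic gcd b**2 + 6b + 34.
Cancel b**2 + 6b + 34 from numerator and denominator to get the reduced form.

(-6 - b)/(-20 + 5b)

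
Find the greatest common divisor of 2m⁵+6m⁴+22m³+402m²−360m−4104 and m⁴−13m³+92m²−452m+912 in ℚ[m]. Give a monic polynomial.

Euclidean algorithm in ℚ[m]:
  2m⁵+6m⁴+22m³+402m²−360m−4104 = (2m+32)(m⁴−13m³+92m²−452m+912) + (254m³−1638m²+12280m−33288)
  m⁴−13m³+92m²−452m+912 = ((1/254)m−416/16129)(254m³−1638m²+12280m−33288) + ((22680/16129)m²−(68040/16129)m+861840/16129)
  254m³−1638m²+12280m−33288 = ((2048383/11340)m−1177417/1890)((22680/16129)m²−(68040/16129)m+861840/16129) + (0)
Last nonzero remainder: (22680/16129)m²−(68040/16129)m+861840/16129. Dividing through by 22680/16129 gives the monic gcd m²−3m+38.

m²−3m+38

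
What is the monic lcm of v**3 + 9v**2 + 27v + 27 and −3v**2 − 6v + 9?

v**4 + 8v**3 + 18v**2 − 27

By polynomial division,
  v**3 + 9v**2 + 27v + 27 = (−(1/3)v − 7/3)(−3v**2 − 6v + 9) + (16v + 48)
  −3v**2 − 6v + 9 = (−(3/16)v + 3/16)(16v + 48) + (0)
Last nonzero remainder: 16v + 48. Dividing through by 16 gives the monic gcd v + 3.
Then lcm(f, g) = f·g / gcd(f, g); expanding and making the result monic gives the answer.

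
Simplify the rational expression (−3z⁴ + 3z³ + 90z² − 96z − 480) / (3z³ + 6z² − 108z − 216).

Apply the Euclidean algorithm:
  −3z⁴ + 3z³ + 90z² − 96z − 480 = (−z + 3)(3z³ + 6z² − 108z − 216) + (−36z² + 12z + 168)
  3z³ + 6z² − 108z − 216 = (−(1/12)z − 7/36)(−36z² + 12z + 168) + (−(275/3)z − 550/3)
  −36z² + 12z + 168 = ((108/275)z − 252/275)(−(275/3)z − 550/3) + (0)
Last nonzero remainder: −(275/3)z − 550/3. Dividing through by −275/3 gives the monic gcd z + 2.
Cancel z + 2 from numerator and denominator to get the reduced form.

(−z³ + 3z² + 24z − 80)/(z² − 36)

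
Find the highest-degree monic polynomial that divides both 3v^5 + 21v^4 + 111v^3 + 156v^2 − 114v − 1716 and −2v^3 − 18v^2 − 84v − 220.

v^2 + 4v + 22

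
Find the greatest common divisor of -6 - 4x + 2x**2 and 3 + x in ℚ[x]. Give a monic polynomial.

1

Euclidean algorithm in ℚ[x]:
  2x**2 - 4x - 6 = (2x - 10)(x + 3) + (24)
  x + 3 = ((1/24)x + 1/8)(24) + (0)
The last nonzero remainder is the constant 24, so the polynomials are coprime and gcd = 1.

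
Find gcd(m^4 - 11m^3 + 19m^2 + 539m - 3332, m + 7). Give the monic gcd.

Euclidean algorithm in ℚ[m]:
  m^4 - 11m^3 + 19m^2 + 539m - 3332 = (m^3 - 18m^2 + 145m - 476)(m + 7) + (0)
The last nonzero remainder m + 7 is already monic.

m + 7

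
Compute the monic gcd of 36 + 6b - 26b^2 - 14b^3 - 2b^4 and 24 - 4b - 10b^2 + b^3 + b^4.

Euclidean algorithm in ℚ[b]:
  -2b^4 - 14b^3 - 26b^2 + 6b + 36 = (-2)(b^4 + b^3 - 10b^2 - 4b + 24) + (-12b^3 - 46b^2 - 2b + 84)
  b^4 + b^3 - 10b^2 - 4b + 24 = (-(1/12)b + 17/72)(-12b^3 - 46b^2 - 2b + 84) + ((25/36)b^2 + (125/36)b + 25/6)
  -12b^3 - 46b^2 - 2b + 84 = (-(432/25)b + 504/25)((25/36)b^2 + (125/36)b + 25/6) + (0)
Last nonzero remainder: (25/36)b^2 + (125/36)b + 25/6. Dividing through by 25/36 gives the monic gcd b^2 + 5b + 6.

6 + 5b + b^2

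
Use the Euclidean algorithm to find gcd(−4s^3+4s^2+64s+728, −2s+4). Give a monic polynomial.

1

Apply the Euclidean algorithm:
  −4s^3+4s^2+64s+728 = (2s^2+2s−28)(−2s+4) + (840)
  −2s+4 = (−(1/420)s+1/210)(840) + (0)
The last nonzero remainder is the constant 840, so the polynomials are coprime and gcd = 1.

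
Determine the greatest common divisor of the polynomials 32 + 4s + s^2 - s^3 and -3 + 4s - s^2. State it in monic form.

Repeated division with remainder:
  -s^3 + s^2 + 4s + 32 = (s + 3)(-s^2 + 4s - 3) + (-5s + 41)
  -s^2 + 4s - 3 = ((1/5)s + 21/25)(-5s + 41) + (-936/25)
  -5s + 41 = ((125/936)s - 1025/936)(-936/25) + (0)
The last nonzero remainder is the constant -936/25, so the polynomials are coprime and gcd = 1.

1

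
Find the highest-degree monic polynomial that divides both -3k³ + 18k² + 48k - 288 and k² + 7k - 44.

k - 4

Euclidean algorithm in ℚ[k]:
  -3k³ + 18k² + 48k - 288 = (-3k + 39)(k² + 7k - 44) + (-357k + 1428)
  k² + 7k - 44 = (-(1/357)k - 11/357)(-357k + 1428) + (0)
Last nonzero remainder: -357k + 1428. Dividing through by -357 gives the monic gcd k - 4.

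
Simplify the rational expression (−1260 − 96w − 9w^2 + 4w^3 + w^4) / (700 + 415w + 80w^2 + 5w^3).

(−180 + 12w − 3w^2 + w^3)/(100 + 45w + 5w^2)

Euclidean algorithm in ℚ[w]:
  w^4 + 4w^3 − 9w^2 − 96w − 1260 = ((1/5)w − 12/5)(5w^3 + 80w^2 + 415w + 700) + (100w^2 + 760w + 420)
  5w^3 + 80w^2 + 415w + 700 = ((1/20)w + 21/50)(100w^2 + 760w + 420) + ((374/5)w + 2618/5)
  100w^2 + 760w + 420 = ((250/187)w + 150/187)((374/5)w + 2618/5) + (0)
Last nonzero remainder: (374/5)w + 2618/5. Dividing through by 374/5 gives the monic gcd w + 7.
Cancel w + 7 from numerator and denominator to get the reduced form.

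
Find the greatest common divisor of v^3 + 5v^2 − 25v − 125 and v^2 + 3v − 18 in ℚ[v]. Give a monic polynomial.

1

Apply the Euclidean algorithm:
  v^3 + 5v^2 − 25v − 125 = (v + 2)(v^2 + 3v − 18) + (−13v − 89)
  v^2 + 3v − 18 = (−(1/13)v + 50/169)(−13v − 89) + (1408/169)
  −13v − 89 = (−(2197/1408)v − 15041/1408)(1408/169) + (0)
The last nonzero remainder is the constant 1408/169, so the polynomials are coprime and gcd = 1.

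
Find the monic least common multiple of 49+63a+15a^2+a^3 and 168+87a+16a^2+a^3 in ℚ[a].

By polynomial division,
  a^3+15a^2+63a+49 = (a^3+16a^2+87a+168) + (−a^2−24a−119)
  a^3+16a^2+87a+168 = (−a+8)(−a^2−24a−119) + (160a+1120)
  −a^2−24a−119 = (−(1/160)a−17/160)(160a+1120) + (0)
Last nonzero remainder: 160a+1120. Dividing through by 160 gives the monic gcd a+7.
Then lcm(f, g) = f·g / gcd(f, g); expanding and making the result monic gives the answer.

1176+1953a+976a^2+222a^3+24a^4+a^5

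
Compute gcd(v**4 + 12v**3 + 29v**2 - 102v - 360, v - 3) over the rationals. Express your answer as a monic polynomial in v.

v - 3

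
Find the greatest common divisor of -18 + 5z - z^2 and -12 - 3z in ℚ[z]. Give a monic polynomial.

Euclidean algorithm in ℚ[z]:
  -z^2 + 5z - 18 = ((1/3)z - 3)(-3z - 12) + (-54)
  -3z - 12 = ((1/18)z + 2/9)(-54) + (0)
The last nonzero remainder is the constant -54, so the polynomials are coprime and gcd = 1.

1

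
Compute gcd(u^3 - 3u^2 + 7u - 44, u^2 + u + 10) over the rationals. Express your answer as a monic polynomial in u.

1

Euclidean algorithm in ℚ[u]:
  u^3 - 3u^2 + 7u - 44 = (u - 4)(u^2 + u + 10) + (u - 4)
  u^2 + u + 10 = (u + 5)(u - 4) + (30)
  u - 4 = ((1/30)u - 2/15)(30) + (0)
The last nonzero remainder is the constant 30, so the polynomials are coprime and gcd = 1.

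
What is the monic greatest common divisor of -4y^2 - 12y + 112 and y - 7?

By polynomial division,
  -4y^2 - 12y + 112 = (-4y - 40)(y - 7) + (-168)
  y - 7 = (-(1/168)y + 1/24)(-168) + (0)
The last nonzero remainder is the constant -168, so the polynomials are coprime and gcd = 1.

1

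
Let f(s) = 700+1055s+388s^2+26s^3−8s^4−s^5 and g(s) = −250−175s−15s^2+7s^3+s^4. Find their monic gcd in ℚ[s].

25+10s+s^2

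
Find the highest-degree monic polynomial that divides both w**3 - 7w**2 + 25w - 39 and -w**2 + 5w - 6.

w - 3

Apply the Euclidean algorithm:
  w**3 - 7w**2 + 25w - 39 = (-w + 2)(-w**2 + 5w - 6) + (9w - 27)
  -w**2 + 5w - 6 = (-(1/9)w + 2/9)(9w - 27) + (0)
Last nonzero remainder: 9w - 27. Dividing through by 9 gives the monic gcd w - 3.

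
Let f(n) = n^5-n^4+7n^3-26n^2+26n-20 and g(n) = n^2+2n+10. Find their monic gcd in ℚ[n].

Euclidean algorithm in ℚ[n]:
  n^5-n^4+7n^3-26n^2+26n-20 = (n^3-3n^2+3n-2)(n^2+2n+10) + (0)
The last nonzero remainder n^2+2n+10 is already monic.

n^2+2n+10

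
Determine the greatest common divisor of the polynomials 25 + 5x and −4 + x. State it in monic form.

Repeated division with remainder:
  5x + 25 = (5)(x − 4) + (45)
  x − 4 = ((1/45)x − 4/45)(45) + (0)
The last nonzero remainder is the constant 45, so the polynomials are coprime and gcd = 1.

1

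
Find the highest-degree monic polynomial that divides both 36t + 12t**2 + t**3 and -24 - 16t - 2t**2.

Apply the Euclidean algorithm:
  t**3 + 12t**2 + 36t = (-(1/2)t - 2)(-2t**2 - 16t - 24) + (-8t - 48)
  -2t**2 - 16t - 24 = ((1/4)t + 1/2)(-8t - 48) + (0)
Last nonzero remainder: -8t - 48. Dividing through by -8 gives the monic gcd t + 6.

6 + t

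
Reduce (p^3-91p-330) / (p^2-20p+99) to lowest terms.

(p^2+11p+30)/(p-9)

Repeated division with remainder:
  p^3-91p-330 = (p+20)(p^2-20p+99) + (210p-2310)
  p^2-20p+99 = ((1/210)p-3/70)(210p-2310) + (0)
Last nonzero remainder: 210p-2310. Dividing through by 210 gives the monic gcd p-11.
Cancel p-11 from numerator and denominator to get the reduced form.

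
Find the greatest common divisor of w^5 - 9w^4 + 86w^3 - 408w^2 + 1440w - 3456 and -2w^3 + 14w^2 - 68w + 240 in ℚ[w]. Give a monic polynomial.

Apply the Euclidean algorithm:
  w^5 - 9w^4 + 86w^3 - 408w^2 + 1440w - 3456 = (-(1/2)w^2 + w - 19)(-2w^3 + 14w^2 - 68w + 240) + (46w^2 - 92w + 1104)
  -2w^3 + 14w^2 - 68w + 240 = (-(1/23)w + 5/23)(46w^2 - 92w + 1104) + (0)
Last nonzero remainder: 46w^2 - 92w + 1104. Dividing through by 46 gives the monic gcd w^2 - 2w + 24.

w^2 - 2w + 24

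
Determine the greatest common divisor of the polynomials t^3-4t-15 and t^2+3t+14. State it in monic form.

Repeated division with remainder:
  t^3-4t-15 = (t-3)(t^2+3t+14) + (-9t+27)
  t^2+3t+14 = (-(1/9)t-2/3)(-9t+27) + (32)
  -9t+27 = (-(9/32)t+27/32)(32) + (0)
The last nonzero remainder is the constant 32, so the polynomials are coprime and gcd = 1.

1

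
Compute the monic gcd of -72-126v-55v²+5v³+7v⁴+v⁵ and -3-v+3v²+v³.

3+4v+v²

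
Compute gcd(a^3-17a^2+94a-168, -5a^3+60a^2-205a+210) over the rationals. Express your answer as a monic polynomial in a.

a-7

Repeated division with remainder:
  a^3-17a^2+94a-168 = (-1/5)(-5a^3+60a^2-205a+210) + (-5a^2+53a-126)
  -5a^3+60a^2-205a+210 = (a-7/5)(-5a^2+53a-126) + (-(24/5)a+168/5)
  -5a^2+53a-126 = ((25/24)a-15/4)(-(24/5)a+168/5) + (0)
Last nonzero remainder: -(24/5)a+168/5. Dividing through by -24/5 gives the monic gcd a-7.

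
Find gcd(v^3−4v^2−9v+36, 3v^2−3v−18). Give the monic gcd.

v−3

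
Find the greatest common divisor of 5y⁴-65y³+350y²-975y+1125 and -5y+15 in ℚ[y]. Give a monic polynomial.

y-3

Euclidean algorithm in ℚ[y]:
  5y⁴-65y³+350y²-975y+1125 = (-y³+10y²-40y+75)(-5y+15) + (0)
Last nonzero remainder: -5y+15. Dividing through by -5 gives the monic gcd y-3.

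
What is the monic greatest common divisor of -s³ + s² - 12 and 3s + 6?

s + 2

Euclidean algorithm in ℚ[s]:
  -s³ + s² - 12 = (-(1/3)s² + s - 2)(3s + 6) + (0)
Last nonzero remainder: 3s + 6. Dividing through by 3 gives the monic gcd s + 2.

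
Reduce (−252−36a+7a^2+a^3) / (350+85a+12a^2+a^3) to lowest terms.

(−36+a^2)/(50+5a+a^2)

By polynomial division,
  a^3+7a^2−36a−252 = (a^3+12a^2+85a+350) + (−5a^2−121a−602)
  a^3+12a^2+85a+350 = (−(1/5)a+61/25)(−5a^2−121a−602) + ((6496/25)a+45472/25)
  −5a^2−121a−602 = (−(125/6496)a−1075/3248)((6496/25)a+45472/25) + (0)
Last nonzero remainder: (6496/25)a+45472/25. Dividing through by 6496/25 gives the monic gcd a+7.
Cancel a+7 from numerator and denominator to get the reduced form.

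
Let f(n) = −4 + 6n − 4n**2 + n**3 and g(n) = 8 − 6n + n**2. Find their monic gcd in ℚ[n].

Repeated division with remainder:
  n**3 − 4n**2 + 6n − 4 = (n + 2)(n**2 − 6n + 8) + (10n − 20)
  n**2 − 6n + 8 = ((1/10)n − 2/5)(10n − 20) + (0)
Last nonzero remainder: 10n − 20. Dividing through by 10 gives the monic gcd n − 2.

−2 + n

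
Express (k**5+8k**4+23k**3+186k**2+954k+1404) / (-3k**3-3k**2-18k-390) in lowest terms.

(-k**3-12k**2-45k-54)/(3k+15)

Repeated division with remainder:
  k**5+8k**4+23k**3+186k**2+954k+1404 = (-(1/3)k**2-(7/3)k-10/3)(-3k**3-3k**2-18k-390) + (4k**2-16k+104)
  -3k**3-3k**2-18k-390 = (-(3/4)k-15/4)(4k**2-16k+104) + (0)
Last nonzero remainder: 4k**2-16k+104. Dividing through by 4 gives the monic gcd k**2-4k+26.
Cancel k**2-4k+26 from numerator and denominator to get the reduced form.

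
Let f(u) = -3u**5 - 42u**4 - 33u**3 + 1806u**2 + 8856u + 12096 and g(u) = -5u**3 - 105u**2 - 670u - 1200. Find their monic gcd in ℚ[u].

Apply the Euclidean algorithm:
  -3u**5 - 42u**4 - 33u**3 + 1806u**2 + 8856u + 12096 = ((3/5)u**2 - (21/5)u + 72/5)(-5u**3 - 105u**2 - 670u - 1200) + (1224u**2 + 13464u + 29376)
  -5u**3 - 105u**2 - 670u - 1200 = (-(5/1224)u - 25/612)(1224u**2 + 13464u + 29376) + (0)
Last nonzero remainder: 1224u**2 + 13464u + 29376. Dividing through by 1224 gives the monic gcd u**2 + 11u + 24.

u**2 + 11u + 24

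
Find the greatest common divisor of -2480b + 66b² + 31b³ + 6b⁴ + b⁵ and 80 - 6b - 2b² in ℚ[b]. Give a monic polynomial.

Euclidean algorithm in ℚ[b]:
  b⁵ + 6b⁴ + 31b³ + 66b² - 2480b = (-(1/2)b³ - (3/2)b² - 31b)(-2b² - 6b + 80) + (0)
Last nonzero remainder: -2b² - 6b + 80. Dividing through by -2 gives the monic gcd b² + 3b - 40.

-40 + 3b + b²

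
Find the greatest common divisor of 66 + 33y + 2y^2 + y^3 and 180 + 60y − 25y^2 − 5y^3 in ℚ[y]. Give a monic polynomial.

2 + y

Euclidean algorithm in ℚ[y]:
  y^3 + 2y^2 + 33y + 66 = (−1/5)(−5y^3 − 25y^2 + 60y + 180) + (−3y^2 + 45y + 102)
  −5y^3 − 25y^2 + 60y + 180 = ((5/3)y + 100/3)(−3y^2 + 45y + 102) + (−1610y − 3220)
  −3y^2 + 45y + 102 = ((3/1610)y − 51/1610)(−1610y − 3220) + (0)
Last nonzero remainder: −1610y − 3220. Dividing through by −1610 gives the monic gcd y + 2.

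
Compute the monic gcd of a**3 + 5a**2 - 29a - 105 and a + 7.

By polynomial division,
  a**3 + 5a**2 - 29a - 105 = (a**2 - 2a - 15)(a + 7) + (0)
The last nonzero remainder a + 7 is already monic.

a + 7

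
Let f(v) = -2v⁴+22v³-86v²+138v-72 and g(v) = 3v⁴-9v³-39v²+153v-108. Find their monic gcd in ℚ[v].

Euclidean algorithm in ℚ[v]:
  -2v⁴+22v³-86v²+138v-72 = (-2/3)(3v⁴-9v³-39v²+153v-108) + (16v³-112v²+240v-144)
  3v⁴-9v³-39v²+153v-108 = ((3/16)v+3/4)(16v³-112v²+240v-144) + (0)
Last nonzero remainder: 16v³-112v²+240v-144. Dividing through by 16 gives the monic gcd v³-7v²+15v-9.

v³-7v²+15v-9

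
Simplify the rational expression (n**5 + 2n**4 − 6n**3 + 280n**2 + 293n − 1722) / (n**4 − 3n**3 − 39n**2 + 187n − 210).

(n**3 − 3n**2 + 23n + 123)/(n**2 − 8n + 15)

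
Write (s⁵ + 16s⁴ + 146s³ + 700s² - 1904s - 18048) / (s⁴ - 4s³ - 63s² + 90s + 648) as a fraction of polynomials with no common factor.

(s³ + 14s² + 142s + 752)/(s² - 6s - 27)

Apply the Euclidean algorithm:
  s⁵ + 16s⁴ + 146s³ + 700s² - 1904s - 18048 = (s + 20)(s⁴ - 4s³ - 63s² + 90s + 648) + (289s³ + 1870s² - 4352s - 31008)
  s⁴ - 4s³ - 63s² + 90s + 648 = ((1/289)s - 178/4913)(289s³ + 1870s² - 4352s - 31008) + ((5725/289)s² + (11450/289)s - 137400/289)
  289s³ + 1870s² - 4352s - 31008 = ((83521/5725)s + 373388/5725)((5725/289)s² + (11450/289)s - 137400/289) + (0)
Last nonzero remainder: (5725/289)s² + (11450/289)s - 137400/289. Dividing through by 5725/289 gives the monic gcd s² + 2s - 24.
Cancel s² + 2s - 24 from numerator and denominator to get the reduced form.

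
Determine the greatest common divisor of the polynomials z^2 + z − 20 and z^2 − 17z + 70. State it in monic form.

By polynomial division,
  z^2 + z − 20 = (z^2 − 17z + 70) + (18z − 90)
  z^2 − 17z + 70 = ((1/18)z − 2/3)(18z − 90) + (10)
  18z − 90 = ((9/5)z − 9)(10) + (0)
The last nonzero remainder is the constant 10, so the polynomials are coprime and gcd = 1.

1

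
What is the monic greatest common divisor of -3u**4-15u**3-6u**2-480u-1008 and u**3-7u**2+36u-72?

u**2-4u+24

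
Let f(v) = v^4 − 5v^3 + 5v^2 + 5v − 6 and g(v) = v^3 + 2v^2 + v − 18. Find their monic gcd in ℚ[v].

v − 2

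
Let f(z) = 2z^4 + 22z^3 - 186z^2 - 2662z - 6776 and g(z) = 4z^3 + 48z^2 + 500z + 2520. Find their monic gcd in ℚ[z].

z + 7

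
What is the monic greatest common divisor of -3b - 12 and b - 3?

1

By polynomial division,
  -3b - 12 = (-3)(b - 3) + (-21)
  b - 3 = (-(1/21)b + 1/7)(-21) + (0)
The last nonzero remainder is the constant -21, so the polynomials are coprime and gcd = 1.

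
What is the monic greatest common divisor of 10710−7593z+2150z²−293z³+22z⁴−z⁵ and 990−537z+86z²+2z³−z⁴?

By polynomial division,
  −z⁵+22z⁴−293z³+2150z²−7593z+10710 = (z−20)(−z⁴+2z³+86z²−537z+990) + (−339z³+4407z²−19323z+30510)
  −z⁴+2z³+86z²−537z+990 = ((1/339)z+11/339)(−339z³+4407z²−19323z+30510) + (0)
Last nonzero remainder: −339z³+4407z²−19323z+30510. Dividing through by −339 gives the monic gcd z³−13z²+57z−90.

−90+57z−13z²+z³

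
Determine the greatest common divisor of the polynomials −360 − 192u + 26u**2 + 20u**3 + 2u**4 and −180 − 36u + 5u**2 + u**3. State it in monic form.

Repeated division with remainder:
  2u**4 + 20u**3 + 26u**2 − 192u − 360 = (2u + 10)(u**3 + 5u**2 − 36u − 180) + (48u**2 + 528u + 1440)
  u**3 + 5u**2 − 36u − 180 = ((1/48)u − 1/8)(48u**2 + 528u + 1440) + (0)
Last nonzero remainder: 48u**2 + 528u + 1440. Dividing through by 48 gives the monic gcd u**2 + 11u + 30.

30 + 11u + u**2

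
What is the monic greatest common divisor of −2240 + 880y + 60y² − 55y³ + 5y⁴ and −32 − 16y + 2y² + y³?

By polynomial division,
  5y⁴ − 55y³ + 60y² + 880y − 2240 = (5y − 65)(y³ + 2y² − 16y − 32) + (270y² − 4320)
  y³ + 2y² − 16y − 32 = ((1/270)y + 1/135)(270y² − 4320) + (0)
Last nonzero remainder: 270y² − 4320. Dividing through by 270 gives the monic gcd y² − 16.

−16 + y²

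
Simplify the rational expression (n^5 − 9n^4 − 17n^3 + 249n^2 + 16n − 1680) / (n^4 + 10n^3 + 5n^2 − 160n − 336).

(n^2 − 12n + 35)/(n + 7)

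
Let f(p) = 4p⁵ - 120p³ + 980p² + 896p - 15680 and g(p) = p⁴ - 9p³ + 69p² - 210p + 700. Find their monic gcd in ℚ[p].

Apply the Euclidean algorithm:
  4p⁵ - 120p³ + 980p² + 896p - 15680 = (4p + 36)(p⁴ - 9p³ + 69p² - 210p + 700) + (-72p³ - 664p² + 5656p - 40880)
  p⁴ - 9p³ + 69p² - 210p + 700 = (-(1/72)p + 41/162)(-72p³ - 664p² + 5656p - 40880) + ((25564/81)p² - (178948/81)p + 894740/81)
  -72p³ - 664p² + 5656p - 40880 = (-(1458/6391)p - 23652/6391)((25564/81)p² - (178948/81)p + 894740/81) + (0)
Last nonzero remainder: (25564/81)p² - (178948/81)p + 894740/81. Dividing through by 25564/81 gives the monic gcd p² - 7p + 35.

p² - 7p + 35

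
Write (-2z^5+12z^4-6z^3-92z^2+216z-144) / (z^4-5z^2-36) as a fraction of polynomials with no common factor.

(-2z^3+12z^2-24z+16)/(z^2+4)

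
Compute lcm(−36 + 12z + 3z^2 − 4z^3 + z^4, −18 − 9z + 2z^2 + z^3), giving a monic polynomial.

−108 + 21z^2 − 9z^3 − z^4 + z^5

Repeated division with remainder:
  z^4 − 4z^3 + 3z^2 + 12z − 36 = (z − 6)(z^3 + 2z^2 − 9z − 18) + (24z^2 − 24z − 144)
  z^3 + 2z^2 − 9z − 18 = ((1/24)z + 1/8)(24z^2 − 24z − 144) + (0)
Last nonzero remainder: 24z^2 − 24z − 144. Dividing through by 24 gives the monic gcd z^2 − z − 6.
Then lcm(f, g) = f·g / gcd(f, g); expanding and making the result monic gives the answer.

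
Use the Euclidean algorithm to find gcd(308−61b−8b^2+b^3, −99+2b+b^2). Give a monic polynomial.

1

Apply the Euclidean algorithm:
  b^3−8b^2−61b+308 = (b−10)(b^2+2b−99) + (58b−682)
  b^2+2b−99 = ((1/58)b+399/1682)(58b−682) + (52800/841)
  58b−682 = ((24389/26400)b−26071/2400)(52800/841) + (0)
The last nonzero remainder is the constant 52800/841, so the polynomials are coprime and gcd = 1.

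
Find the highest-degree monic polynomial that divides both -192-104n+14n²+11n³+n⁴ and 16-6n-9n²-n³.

Apply the Euclidean algorithm:
  n⁴+11n³+14n²-104n-192 = (-n-2)(-n³-9n²-6n+16) + (-10n²-100n-160)
  -n³-9n²-6n+16 = ((1/10)n-1/10)(-10n²-100n-160) + (0)
Last nonzero remainder: -10n²-100n-160. Dividing through by -10 gives the monic gcd n²+10n+16.

16+10n+n²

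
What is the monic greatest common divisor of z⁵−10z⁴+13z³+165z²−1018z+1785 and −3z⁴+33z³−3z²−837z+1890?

z³−5z²−29z+105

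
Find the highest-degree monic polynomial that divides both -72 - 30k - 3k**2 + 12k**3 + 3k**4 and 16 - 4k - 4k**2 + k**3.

-2 + k

Repeated division with remainder:
  3k**4 + 12k**3 - 3k**2 - 30k - 72 = (3k + 24)(k**3 - 4k**2 - 4k + 16) + (105k**2 + 18k - 456)
  k**3 - 4k**2 - 4k + 16 = ((1/105)k - 146/3675)(105k**2 + 18k - 456) + ((1296/1225)k - 2592/1225)
  105k**2 + 18k - 456 = ((42875/432)k + 23275/108)((1296/1225)k - 2592/1225) + (0)
Last nonzero remainder: (1296/1225)k - 2592/1225. Dividing through by 1296/1225 gives the monic gcd k - 2.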